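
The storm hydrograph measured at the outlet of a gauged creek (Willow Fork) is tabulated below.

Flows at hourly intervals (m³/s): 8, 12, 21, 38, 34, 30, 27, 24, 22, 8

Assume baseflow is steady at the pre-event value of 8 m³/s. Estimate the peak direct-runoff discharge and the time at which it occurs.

Q_p = 30.0 m³/s at t = 3 h

Subtracting baseflow gives direct-runoff ordinates: 0.0, 4.0, 13.0, 30.0, 26.0, 22.0, 19.0, 16.0, 14.0, 0.0 m³/s.
The maximum is 30.0 m³/s, occurring at the reading for t = 3 h.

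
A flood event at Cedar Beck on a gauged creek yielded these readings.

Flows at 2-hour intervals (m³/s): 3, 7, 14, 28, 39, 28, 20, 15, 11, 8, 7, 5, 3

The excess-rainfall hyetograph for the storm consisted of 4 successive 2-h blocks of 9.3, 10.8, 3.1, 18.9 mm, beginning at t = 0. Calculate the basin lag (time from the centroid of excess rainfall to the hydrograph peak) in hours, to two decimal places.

t_L ≈ 3.50 h

Centroid of excess rainfall: t_c = Σ P_i·t̄_i / ΣP_i = 4.5012 h (block centres at 1, 3, 5, 7 h).
Hydrograph peak occurs at t = 8 h, so basin lag t_L = 8 − 4.5012 = 3.50 h.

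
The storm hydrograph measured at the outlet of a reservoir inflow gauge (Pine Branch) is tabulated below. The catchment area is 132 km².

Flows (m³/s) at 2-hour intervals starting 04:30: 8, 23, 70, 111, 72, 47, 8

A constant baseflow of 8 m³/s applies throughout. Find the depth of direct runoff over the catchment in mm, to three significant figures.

d ≈ 15.4 mm

Direct runoff: 0.0, 15.0, 62.0, 103.0, 64.0, 39.0, 0.0 m³/s; ΣQ_DR = 283.0 m³/s.
V = ΣQ_DR · Δt = 283.0 × 7200 s = 2.038 × 10^6 m³.
Over A = 132 km², depth = V / A = 15.4 mm.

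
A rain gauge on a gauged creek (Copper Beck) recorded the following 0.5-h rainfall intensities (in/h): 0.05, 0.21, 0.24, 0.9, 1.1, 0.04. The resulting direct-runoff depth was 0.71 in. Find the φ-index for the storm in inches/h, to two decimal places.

φ ≈ 0.29 in/h

Only the 2 blocks with intensity above φ contribute runoff: 0.9, 1.1 in/h.
Σ(I−φ)·Δt = d  ⇒  (0.9+1.1 − 2φ)·0.5 = 0.71
φ = (2.000 − 0.71/0.5) / 2 = 0.29 in/h.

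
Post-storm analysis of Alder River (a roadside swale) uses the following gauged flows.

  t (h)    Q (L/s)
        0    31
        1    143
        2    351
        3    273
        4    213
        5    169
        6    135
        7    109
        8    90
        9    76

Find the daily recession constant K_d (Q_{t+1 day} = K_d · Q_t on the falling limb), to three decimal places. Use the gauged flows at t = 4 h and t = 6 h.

Between t = 4 h and t = 6 h the flow falls from 213 to 135 L/s over 2×1 h = 2 h.
Per-interval ratio K = (135/213)^(1/2) = 0.7961; K_d = K^(24/1) = 0.004.

K_d ≈ 0.004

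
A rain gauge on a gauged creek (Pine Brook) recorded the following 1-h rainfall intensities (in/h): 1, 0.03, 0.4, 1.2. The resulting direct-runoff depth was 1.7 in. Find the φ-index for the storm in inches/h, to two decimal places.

φ ≈ 0.30 in/h

Only the 3 blocks with intensity above φ contribute runoff: 1, 0.4, 1.2 in/h.
Σ(I−φ)·Δt = d  ⇒  (1+0.4+1.2 − 3φ)·1 = 1.7
φ = (2.600 − 1.7/1) / 3 = 0.30 in/h.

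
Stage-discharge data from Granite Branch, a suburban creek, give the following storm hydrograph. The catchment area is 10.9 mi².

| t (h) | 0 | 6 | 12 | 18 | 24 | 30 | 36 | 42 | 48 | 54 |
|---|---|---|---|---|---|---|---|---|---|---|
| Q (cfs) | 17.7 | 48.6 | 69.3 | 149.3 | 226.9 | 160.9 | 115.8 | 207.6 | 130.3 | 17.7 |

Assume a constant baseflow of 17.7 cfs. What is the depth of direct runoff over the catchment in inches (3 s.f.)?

d ≈ 0.825 in

Direct runoff: 0.0, 30.9, 51.6, 131.6, 209.2, 143.2, 98.1, 189.9, 112.6, 0.0 cfs; ΣQ_DR = 967.1 cfs.
V = ΣQ_DR · Δt = 967.1 × 21600 s = 2.089 × 10^7 ft³.
Over A = 10.9 mi², depth = V / A = 0.825 in.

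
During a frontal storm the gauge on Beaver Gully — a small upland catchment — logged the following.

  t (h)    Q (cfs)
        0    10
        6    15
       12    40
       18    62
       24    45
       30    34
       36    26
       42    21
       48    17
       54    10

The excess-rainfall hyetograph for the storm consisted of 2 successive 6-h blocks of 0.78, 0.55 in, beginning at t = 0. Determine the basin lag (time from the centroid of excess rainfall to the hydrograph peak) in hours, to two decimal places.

t_L ≈ 12.52 h

Centroid of excess rainfall: t_c = Σ P_i·t̄_i / ΣP_i = 5.4812 h (block centres at 3, 9 h).
Hydrograph peak occurs at t = 18 h, so basin lag t_L = 18 − 5.4812 = 12.52 h.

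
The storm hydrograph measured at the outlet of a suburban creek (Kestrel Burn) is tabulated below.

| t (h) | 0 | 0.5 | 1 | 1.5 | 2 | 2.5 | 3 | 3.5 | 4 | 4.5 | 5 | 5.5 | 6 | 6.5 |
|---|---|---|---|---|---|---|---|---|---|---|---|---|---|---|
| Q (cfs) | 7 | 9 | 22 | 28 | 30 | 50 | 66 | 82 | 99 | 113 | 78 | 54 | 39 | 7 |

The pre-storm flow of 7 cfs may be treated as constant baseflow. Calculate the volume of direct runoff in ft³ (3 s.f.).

V ≈ 1.05 × 10^6 ft³

Direct-runoff ordinates (Q − Q_b): 0.0, 2.0, 15.0, 21.0, 23.0, 43.0, 59.0, 75.0, 92.0, 106.0, 71.0, 47.0, 32.0, 0.0 cfs.
ΣQ_DR = 586.0 cfs.
With Δt = 0.5 h = 1800 s, V = ΣQ_DR · Δt = 586.0 × 1800 = 1.05 × 10^6 ft³.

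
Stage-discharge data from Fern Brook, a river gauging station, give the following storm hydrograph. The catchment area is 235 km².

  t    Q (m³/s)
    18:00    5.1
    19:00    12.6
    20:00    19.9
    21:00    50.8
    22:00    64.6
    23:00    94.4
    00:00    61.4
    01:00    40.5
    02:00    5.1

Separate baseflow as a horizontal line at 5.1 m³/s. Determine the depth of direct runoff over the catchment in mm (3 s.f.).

d ≈ 4.73 mm

Direct runoff: 0.0, 7.5, 14.8, 45.7, 59.5, 89.3, 56.3, 35.4, 0.0 m³/s; ΣQ_DR = 308.5 m³/s.
V = ΣQ_DR · Δt = 308.5 × 3600 s = 1.111 × 10^6 m³.
Over A = 235 km², depth = V / A = 4.73 mm.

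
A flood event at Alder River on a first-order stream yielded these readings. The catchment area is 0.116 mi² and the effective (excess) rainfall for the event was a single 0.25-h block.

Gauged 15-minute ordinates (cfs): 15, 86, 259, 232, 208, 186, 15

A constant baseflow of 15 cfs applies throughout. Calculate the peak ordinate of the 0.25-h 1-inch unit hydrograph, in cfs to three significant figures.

U_p ≈ 81.5 cfs

Direct runoff: 0.0, 71.0, 244.0, 217.0, 193.0, 171.0, 0.0 cfs; ΣQ_DR = 896.0 cfs, peak = 244.0 cfs.
Runoff depth d = ΣQ_DR·Δt / A = 896.0 × 900 / (0.116 mi²) = 2.992 in.
The 1-inch UH is the DRH scaled by (1 in)/d, so U_p = 244.0 × 1/2.992 = 81.5 cfs.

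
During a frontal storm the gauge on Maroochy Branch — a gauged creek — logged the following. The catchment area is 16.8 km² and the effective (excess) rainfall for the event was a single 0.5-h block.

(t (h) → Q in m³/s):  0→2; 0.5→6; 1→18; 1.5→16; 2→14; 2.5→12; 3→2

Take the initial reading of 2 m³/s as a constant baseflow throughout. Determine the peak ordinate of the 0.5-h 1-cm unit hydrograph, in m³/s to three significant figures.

U_p ≈ 26.7 m³/s

Direct runoff: 0.0, 4.0, 16.0, 14.0, 12.0, 10.0, 0.0 m³/s; ΣQ_DR = 56.00 m³/s, peak = 16.0 m³/s.
Runoff depth d = ΣQ_DR·Δt / A = 56.00 × 1800 / (16.8 km²) = 6.000 mm.
The 1-cm UH is the DRH scaled by (10 mm)/d, so U_p = 16.0 × 10/6.000 = 26.7 m³/s.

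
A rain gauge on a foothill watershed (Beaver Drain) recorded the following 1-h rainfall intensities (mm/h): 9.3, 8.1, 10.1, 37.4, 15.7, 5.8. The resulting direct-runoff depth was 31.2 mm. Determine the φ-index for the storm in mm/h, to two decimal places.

Only the 2 blocks with intensity above φ contribute runoff: 37.4, 15.7 mm/h.
Σ(I−φ)·Δt = d  ⇒  (37.4+15.7 − 2φ)·1 = 31.2
φ = (53.10 − 31.2/1) / 2 = 10.95 mm/h.

φ ≈ 10.95 mm/h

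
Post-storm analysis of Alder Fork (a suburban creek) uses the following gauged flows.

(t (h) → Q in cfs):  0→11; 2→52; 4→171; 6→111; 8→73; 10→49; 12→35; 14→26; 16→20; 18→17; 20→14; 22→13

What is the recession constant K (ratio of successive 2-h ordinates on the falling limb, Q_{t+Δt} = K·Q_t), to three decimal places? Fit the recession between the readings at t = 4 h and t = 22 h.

Using the recession-limb readings at t = 4 h and t = 22 h: Q falls from 171 to 13 cfs over 9 intervals.
K = (Q₂/Q₁)^(1/9) = (13/171)^(1/9) = 0.751.

K ≈ 0.751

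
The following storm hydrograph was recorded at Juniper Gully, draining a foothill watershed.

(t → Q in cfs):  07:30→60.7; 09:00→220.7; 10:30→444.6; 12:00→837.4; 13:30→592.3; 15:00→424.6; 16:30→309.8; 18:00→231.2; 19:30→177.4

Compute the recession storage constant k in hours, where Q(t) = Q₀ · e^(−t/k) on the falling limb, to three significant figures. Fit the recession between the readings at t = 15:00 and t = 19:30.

k ≈ 5.16 h

On the falling limb, Q drops from 424.6 to 177.4 cfs between t = 15:00 and t = 19:30 (Δt = 4.5 h).
k = −Δt / ln(Q₂/Q₁) = −4.5 / ln(177.4/424.6) = 5.16 h.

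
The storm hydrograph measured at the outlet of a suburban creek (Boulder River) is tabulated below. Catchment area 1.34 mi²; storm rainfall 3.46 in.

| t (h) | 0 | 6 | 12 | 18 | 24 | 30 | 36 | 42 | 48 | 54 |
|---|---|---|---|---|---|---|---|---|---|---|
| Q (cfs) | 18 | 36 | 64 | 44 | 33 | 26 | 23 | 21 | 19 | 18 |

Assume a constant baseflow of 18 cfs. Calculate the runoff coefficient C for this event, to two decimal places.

ΣQ_DR = 122.0 cfs; V = ΣQ_DR·Δt = 2.635 × 10^6 ft³.
Runoff depth d = V / A = 0.8465 in.
C = d / P = 0.8465 / 3.46 = 0.24.

C ≈ 0.24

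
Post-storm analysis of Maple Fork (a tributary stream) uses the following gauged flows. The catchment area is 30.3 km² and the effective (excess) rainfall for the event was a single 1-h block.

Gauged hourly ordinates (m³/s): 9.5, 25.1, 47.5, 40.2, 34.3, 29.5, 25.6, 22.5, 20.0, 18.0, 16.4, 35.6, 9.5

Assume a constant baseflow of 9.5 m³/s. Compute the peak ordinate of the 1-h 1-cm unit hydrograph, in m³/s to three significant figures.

Direct runoff: 0.0, 15.6, 38.0, 30.7, 24.8, 20.0, 16.1, 13.0, 10.5, 8.5, 6.9, 26.1, 0.0 m³/s; ΣQ_DR = 210.2 m³/s, peak = 38.0 m³/s.
Runoff depth d = ΣQ_DR·Δt / A = 210.2 × 3600 / (30.3 km²) = 24.97 mm.
The 1-cm UH is the DRH scaled by (10 mm)/d, so U_p = 38.0 × 10/24.97 = 15.2 m³/s.

U_p ≈ 15.2 m³/s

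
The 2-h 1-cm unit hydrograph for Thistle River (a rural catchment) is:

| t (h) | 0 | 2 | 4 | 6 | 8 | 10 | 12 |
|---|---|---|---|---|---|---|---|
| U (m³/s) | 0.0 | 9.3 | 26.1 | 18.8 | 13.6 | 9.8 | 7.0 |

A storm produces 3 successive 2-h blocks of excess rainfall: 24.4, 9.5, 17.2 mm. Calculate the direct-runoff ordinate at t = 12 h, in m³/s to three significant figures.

By discrete convolution, Q_j = Σ (P_i / 10 mm) · U_{j−i}.
At t = 12 h (j=6): Q = (24.4/10)·7.0 + (9.5/10)·9.8 + (17.2/10)·13.6 = 49.8 m³/s.

Q ≈ 49.8 m³/s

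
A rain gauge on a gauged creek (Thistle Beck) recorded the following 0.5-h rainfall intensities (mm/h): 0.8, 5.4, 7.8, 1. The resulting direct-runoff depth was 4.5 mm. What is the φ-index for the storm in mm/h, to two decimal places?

Only the 2 blocks with intensity above φ contribute runoff: 5.4, 7.8 mm/h.
Σ(I−φ)·Δt = d  ⇒  (5.4+7.8 − 2φ)·0.5 = 4.5
φ = (13.20 − 4.5/0.5) / 2 = 2.10 mm/h.

φ ≈ 2.10 mm/h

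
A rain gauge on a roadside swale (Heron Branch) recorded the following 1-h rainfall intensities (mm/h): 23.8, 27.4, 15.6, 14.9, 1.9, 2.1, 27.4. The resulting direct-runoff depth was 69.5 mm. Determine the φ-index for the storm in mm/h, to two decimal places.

φ ≈ 7.92 mm/h

Only the 5 blocks with intensity above φ contribute runoff: 23.8, 27.4, 15.6, 14.9, 27.4 mm/h.
Σ(I−φ)·Δt = d  ⇒  (23.8+27.4+15.6+14.9+27.4 − 5φ)·1 = 69.5
φ = (109.1 − 69.5/1) / 5 = 7.92 mm/h.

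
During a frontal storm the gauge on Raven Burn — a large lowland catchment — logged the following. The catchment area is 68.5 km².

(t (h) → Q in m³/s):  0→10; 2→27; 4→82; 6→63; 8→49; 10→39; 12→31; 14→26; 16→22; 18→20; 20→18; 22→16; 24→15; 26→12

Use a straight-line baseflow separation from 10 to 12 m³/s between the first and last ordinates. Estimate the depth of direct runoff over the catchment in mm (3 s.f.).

d ≈ 29.0 mm

Direct runoff: 0.00, 16.85, 71.69, 52.54, 38.38, 28.23, 20.08, 14.92, 10.77, 8.62, 6.46, 4.31, 3.15, 0.00 m³/s; ΣQ_DR = 276.0 m³/s.
V = ΣQ_DR · Δt = 276.0 × 7200 s = 1.987 × 10^6 m³.
Over A = 68.5 km², depth = V / A = 29.0 mm.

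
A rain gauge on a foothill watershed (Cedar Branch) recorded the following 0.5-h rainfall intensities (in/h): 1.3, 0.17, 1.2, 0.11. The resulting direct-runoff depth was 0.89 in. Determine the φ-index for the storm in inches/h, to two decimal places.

Only the 2 blocks with intensity above φ contribute runoff: 1.3, 1.2 in/h.
Σ(I−φ)·Δt = d  ⇒  (1.3+1.2 − 2φ)·0.5 = 0.89
φ = (2.500 − 0.89/0.5) / 2 = 0.36 in/h.

φ ≈ 0.36 in/h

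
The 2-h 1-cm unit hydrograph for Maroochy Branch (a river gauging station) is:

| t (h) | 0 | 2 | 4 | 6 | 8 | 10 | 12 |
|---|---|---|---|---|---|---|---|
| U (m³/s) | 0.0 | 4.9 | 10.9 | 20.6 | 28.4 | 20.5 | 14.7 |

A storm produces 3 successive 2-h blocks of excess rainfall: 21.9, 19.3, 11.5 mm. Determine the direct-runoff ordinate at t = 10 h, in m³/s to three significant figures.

Q ≈ 123 m³/s

By discrete convolution, Q_j = Σ (P_i / 10 mm) · U_{j−i}.
At t = 10 h (j=5): Q = (21.9/10)·20.5 + (19.3/10)·28.4 + (11.5/10)·20.6 = 123 m³/s.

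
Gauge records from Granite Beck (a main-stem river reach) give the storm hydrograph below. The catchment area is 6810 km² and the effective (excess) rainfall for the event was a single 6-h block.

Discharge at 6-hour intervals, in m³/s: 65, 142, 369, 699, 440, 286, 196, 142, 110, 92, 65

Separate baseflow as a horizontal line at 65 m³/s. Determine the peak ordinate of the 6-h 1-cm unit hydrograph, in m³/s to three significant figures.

Direct runoff: 0.0, 77.0, 304.0, 634.0, 375.0, 221.0, 131.0, 77.0, 45.0, 27.0, 0.0 m³/s; ΣQ_DR = 1891 m³/s, peak = 634.0 m³/s.
Runoff depth d = ΣQ_DR·Δt / A = 1891 × 21600 / (6810 km²) = 5.998 mm.
The 1-cm UH is the DRH scaled by (10 mm)/d, so U_p = 634.0 × 10/5.998 = 1060 m³/s.

U_p ≈ 1060 m³/s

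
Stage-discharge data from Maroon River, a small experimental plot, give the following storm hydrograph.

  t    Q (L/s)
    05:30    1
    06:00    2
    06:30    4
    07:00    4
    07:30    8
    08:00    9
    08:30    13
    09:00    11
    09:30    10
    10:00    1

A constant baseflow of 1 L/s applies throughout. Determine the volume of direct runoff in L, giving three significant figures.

V ≈ 95400 L

Direct-runoff ordinates (Q − Q_b): 0.0, 1.0, 3.0, 3.0, 7.0, 8.0, 12.0, 10.0, 9.0, 0.0 L/s.
ΣQ_DR = 53.00 L/s.
With Δt = 0.5 h = 1800 s, V = ΣQ_DR · Δt = 53.00 × 1800 = 95400 L.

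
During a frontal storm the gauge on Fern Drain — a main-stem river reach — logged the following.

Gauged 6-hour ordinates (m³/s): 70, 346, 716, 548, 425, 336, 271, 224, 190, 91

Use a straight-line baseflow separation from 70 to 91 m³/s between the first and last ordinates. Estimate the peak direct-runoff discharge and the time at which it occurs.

Q_p = 641.33 m³/s at t = 12 h

Subtracting baseflow gives direct-runoff ordinates: 0.00, 273.67, 641.33, 471.00, 345.67, 254.33, 187.00, 137.67, 101.33, 0.00 m³/s.
The maximum is 641.33 m³/s, occurring at the reading for t = 12 h.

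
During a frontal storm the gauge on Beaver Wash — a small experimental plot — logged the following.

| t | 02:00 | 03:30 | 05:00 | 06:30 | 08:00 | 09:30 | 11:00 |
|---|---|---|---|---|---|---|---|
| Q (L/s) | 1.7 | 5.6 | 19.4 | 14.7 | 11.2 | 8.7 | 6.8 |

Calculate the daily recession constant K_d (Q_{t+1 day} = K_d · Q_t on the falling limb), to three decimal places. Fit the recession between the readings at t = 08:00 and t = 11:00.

Between t = 08:00 and t = 11:00 the flow falls from 11.2 to 6.8 L/s over 2×1.5 h = 3 h.
Per-interval ratio K = (6.8/11.2)^(1/2) = 0.7792; K_d = K^(24/1.5) = 0.018.

K_d ≈ 0.018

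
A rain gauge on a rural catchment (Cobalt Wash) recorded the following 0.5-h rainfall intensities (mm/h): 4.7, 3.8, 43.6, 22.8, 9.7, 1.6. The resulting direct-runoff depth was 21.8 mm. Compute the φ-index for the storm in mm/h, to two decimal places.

φ ≈ 11.40 mm/h

Only the 2 blocks with intensity above φ contribute runoff: 43.6, 22.8 mm/h.
Σ(I−φ)·Δt = d  ⇒  (43.6+22.8 − 2φ)·0.5 = 21.8
φ = (66.40 − 21.8/0.5) / 2 = 11.40 mm/h.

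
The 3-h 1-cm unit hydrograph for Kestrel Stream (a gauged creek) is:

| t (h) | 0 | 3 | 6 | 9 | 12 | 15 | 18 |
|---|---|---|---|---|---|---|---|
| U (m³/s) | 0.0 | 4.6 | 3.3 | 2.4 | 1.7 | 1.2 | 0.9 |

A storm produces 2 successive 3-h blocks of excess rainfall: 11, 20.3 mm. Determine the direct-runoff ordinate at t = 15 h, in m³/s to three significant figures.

Q ≈ 4.77 m³/s

By discrete convolution, Q_j = Σ (P_i / 10 mm) · U_{j−i}.
At t = 15 h (j=5): Q = (11/10)·1.2 + (20.3/10)·1.7 = 4.77 m³/s.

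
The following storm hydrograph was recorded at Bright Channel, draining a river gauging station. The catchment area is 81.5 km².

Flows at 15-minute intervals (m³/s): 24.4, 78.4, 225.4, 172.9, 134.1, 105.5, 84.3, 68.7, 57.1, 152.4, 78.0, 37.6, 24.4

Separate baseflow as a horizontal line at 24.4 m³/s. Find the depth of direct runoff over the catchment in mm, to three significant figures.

d ≈ 10.2 mm

Direct runoff: 0.0, 54.0, 201.0, 148.5, 109.7, 81.1, 59.9, 44.3, 32.7, 128.0, 53.6, 13.2, 0.0 m³/s; ΣQ_DR = 926.0 m³/s.
V = ΣQ_DR · Δt = 926.0 × 900 s = 8.334 × 10^5 m³.
Over A = 81.5 km², depth = V / A = 10.2 mm.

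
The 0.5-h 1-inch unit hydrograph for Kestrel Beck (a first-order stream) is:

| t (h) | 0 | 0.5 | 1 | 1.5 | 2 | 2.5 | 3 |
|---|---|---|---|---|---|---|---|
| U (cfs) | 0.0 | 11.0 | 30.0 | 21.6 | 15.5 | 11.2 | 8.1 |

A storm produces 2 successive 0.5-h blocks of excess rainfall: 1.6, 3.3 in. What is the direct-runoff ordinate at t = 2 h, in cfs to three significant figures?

Q ≈ 96.1 cfs

By discrete convolution, Q_j = Σ (P_i / 1 in) · U_{j−i}.
At t = 2 h (j=4): Q = (1.6/1)·15.5 + (3.3/1)·21.6 = 96.1 cfs.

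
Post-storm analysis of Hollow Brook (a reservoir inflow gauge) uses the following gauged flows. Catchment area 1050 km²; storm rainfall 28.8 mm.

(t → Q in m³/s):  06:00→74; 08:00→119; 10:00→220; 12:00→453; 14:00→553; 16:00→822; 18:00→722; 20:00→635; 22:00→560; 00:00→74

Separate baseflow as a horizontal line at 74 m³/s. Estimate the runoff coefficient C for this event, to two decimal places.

C ≈ 0.83

ΣQ_DR = 3492 m³/s; V = ΣQ_DR·Δt = 2.514 × 10^7 m³.
Runoff depth d = V / A = 23.95 mm.
C = d / P = 23.95 / 28.8 = 0.83.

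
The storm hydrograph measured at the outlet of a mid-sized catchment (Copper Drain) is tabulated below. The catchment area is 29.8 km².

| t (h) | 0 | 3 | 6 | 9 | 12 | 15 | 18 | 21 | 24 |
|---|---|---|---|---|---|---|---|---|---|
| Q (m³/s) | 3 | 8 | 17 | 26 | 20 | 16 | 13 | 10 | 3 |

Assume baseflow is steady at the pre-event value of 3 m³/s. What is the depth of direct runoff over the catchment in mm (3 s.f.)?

Direct runoff: 0.0, 5.0, 14.0, 23.0, 17.0, 13.0, 10.0, 7.0, 0.0 m³/s; ΣQ_DR = 89.00 m³/s.
V = ΣQ_DR · Δt = 89.00 × 10800 s = 9.612 × 10^5 m³.
Over A = 29.8 km², depth = V / A = 32.3 mm.

d ≈ 32.3 mm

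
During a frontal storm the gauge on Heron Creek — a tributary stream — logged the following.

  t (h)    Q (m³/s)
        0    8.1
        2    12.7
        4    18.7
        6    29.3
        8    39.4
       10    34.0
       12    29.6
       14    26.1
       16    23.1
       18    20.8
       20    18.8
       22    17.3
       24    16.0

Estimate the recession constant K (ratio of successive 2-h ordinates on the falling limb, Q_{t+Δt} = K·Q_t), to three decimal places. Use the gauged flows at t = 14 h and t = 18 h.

Using the recession-limb readings at t = 14 h and t = 18 h: Q falls from 26.1 to 20.8 m³/s over 2 intervals.
K = (Q₂/Q₁)^(1/2) = (20.8/26.1)^(1/2) = 0.893.

K ≈ 0.893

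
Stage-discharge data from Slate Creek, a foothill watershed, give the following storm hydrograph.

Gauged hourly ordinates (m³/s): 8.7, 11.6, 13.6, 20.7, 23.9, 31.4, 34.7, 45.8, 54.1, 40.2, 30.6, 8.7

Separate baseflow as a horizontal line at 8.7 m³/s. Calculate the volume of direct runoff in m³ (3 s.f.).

V ≈ 7.91 × 10^5 m³

Direct-runoff ordinates (Q − Q_b): 0.0, 2.9, 4.9, 12.0, 15.2, 22.7, 26.0, 37.1, 45.4, 31.5, 21.9, 0.0 m³/s.
ΣQ_DR = 219.6 m³/s.
With Δt = 1 h = 3600 s, V = ΣQ_DR · Δt = 219.6 × 3600 = 7.91 × 10^5 m³.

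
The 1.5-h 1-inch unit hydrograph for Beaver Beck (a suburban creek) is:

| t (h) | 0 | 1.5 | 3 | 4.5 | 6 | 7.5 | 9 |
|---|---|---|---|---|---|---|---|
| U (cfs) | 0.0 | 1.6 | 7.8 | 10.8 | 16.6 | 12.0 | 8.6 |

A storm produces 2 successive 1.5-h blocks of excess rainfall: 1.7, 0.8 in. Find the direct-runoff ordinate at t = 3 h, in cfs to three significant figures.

By discrete convolution, Q_j = Σ (P_i / 1 in) · U_{j−i}.
At t = 3 h (j=2): Q = (1.7/1)·7.8 + (0.8/1)·1.6 = 14.5 cfs.

Q ≈ 14.5 cfs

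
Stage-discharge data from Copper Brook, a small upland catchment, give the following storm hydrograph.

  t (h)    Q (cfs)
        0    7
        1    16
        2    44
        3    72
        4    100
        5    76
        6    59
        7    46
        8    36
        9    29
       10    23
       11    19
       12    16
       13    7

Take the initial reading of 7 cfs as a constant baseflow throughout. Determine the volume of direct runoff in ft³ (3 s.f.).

Direct-runoff ordinates (Q − Q_b): 0.0, 9.0, 37.0, 65.0, 93.0, 69.0, 52.0, 39.0, 29.0, 22.0, 16.0, 12.0, 9.0, 0.0 cfs.
ΣQ_DR = 452.0 cfs.
With Δt = 1 h = 3600 s, V = ΣQ_DR · Δt = 452.0 × 3600 = 1.63 × 10^6 ft³.

V ≈ 1.63 × 10^6 ft³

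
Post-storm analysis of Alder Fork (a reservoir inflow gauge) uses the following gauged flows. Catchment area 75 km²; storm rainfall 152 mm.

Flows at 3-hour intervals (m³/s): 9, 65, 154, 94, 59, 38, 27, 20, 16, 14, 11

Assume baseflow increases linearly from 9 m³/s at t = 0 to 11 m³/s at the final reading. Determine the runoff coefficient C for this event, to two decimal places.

C ≈ 0.38

ΣQ_DR = 397.0 m³/s; V = ΣQ_DR·Δt = 4.288 × 10^6 m³.
Runoff depth d = V / A = 57.17 mm.
C = d / P = 57.17 / 152 = 0.38.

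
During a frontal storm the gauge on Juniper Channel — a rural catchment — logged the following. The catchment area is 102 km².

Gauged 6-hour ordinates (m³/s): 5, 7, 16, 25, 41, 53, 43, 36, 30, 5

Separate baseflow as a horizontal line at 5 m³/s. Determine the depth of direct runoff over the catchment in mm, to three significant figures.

Direct runoff: 0.0, 2.0, 11.0, 20.0, 36.0, 48.0, 38.0, 31.0, 25.0, 0.0 m³/s; ΣQ_DR = 211.0 m³/s.
V = ΣQ_DR · Δt = 211.0 × 21600 s = 4.558 × 10^6 m³.
Over A = 102 km², depth = V / A = 44.7 mm.

d ≈ 44.7 mm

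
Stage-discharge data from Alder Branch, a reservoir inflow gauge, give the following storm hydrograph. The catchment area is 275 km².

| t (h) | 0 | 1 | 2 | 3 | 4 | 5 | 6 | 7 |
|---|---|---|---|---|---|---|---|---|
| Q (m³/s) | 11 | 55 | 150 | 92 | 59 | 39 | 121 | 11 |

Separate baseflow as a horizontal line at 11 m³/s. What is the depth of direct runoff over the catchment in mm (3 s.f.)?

d ≈ 5.89 mm

Direct runoff: 0.0, 44.0, 139.0, 81.0, 48.0, 28.0, 110.0, 0.0 m³/s; ΣQ_DR = 450.0 m³/s.
V = ΣQ_DR · Δt = 450.0 × 3600 s = 1.620 × 10^6 m³.
Over A = 275 km², depth = V / A = 5.89 mm.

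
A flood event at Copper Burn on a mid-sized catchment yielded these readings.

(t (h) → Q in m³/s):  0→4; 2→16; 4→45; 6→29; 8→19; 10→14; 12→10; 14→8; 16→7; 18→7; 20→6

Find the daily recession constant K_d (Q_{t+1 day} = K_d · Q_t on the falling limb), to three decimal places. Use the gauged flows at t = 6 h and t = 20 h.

K_d ≈ 0.067

Between t = 6 h and t = 20 h the flow falls from 29 to 6 m³/s over 7×2 h = 14 h.
Per-interval ratio K = (6/29)^(1/7) = 0.7985; K_d = K^(24/2) = 0.067.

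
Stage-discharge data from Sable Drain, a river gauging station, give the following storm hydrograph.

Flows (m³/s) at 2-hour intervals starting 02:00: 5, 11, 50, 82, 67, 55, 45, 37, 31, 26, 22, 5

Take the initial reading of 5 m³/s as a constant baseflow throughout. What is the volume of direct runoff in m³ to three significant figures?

Direct-runoff ordinates (Q − Q_b): 0.0, 6.0, 45.0, 77.0, 62.0, 50.0, 40.0, 32.0, 26.0, 21.0, 17.0, 0.0 m³/s.
ΣQ_DR = 376.0 m³/s.
With Δt = 2 h = 7200 s, V = ΣQ_DR · Δt = 376.0 × 7200 = 2.71 × 10^6 m³.

V ≈ 2.71 × 10^6 m³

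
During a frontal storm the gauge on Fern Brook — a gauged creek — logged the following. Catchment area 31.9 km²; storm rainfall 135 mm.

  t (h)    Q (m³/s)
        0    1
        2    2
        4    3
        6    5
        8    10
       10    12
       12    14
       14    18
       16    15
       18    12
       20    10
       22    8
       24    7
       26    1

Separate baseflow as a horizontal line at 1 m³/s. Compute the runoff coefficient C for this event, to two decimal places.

C ≈ 0.17

ΣQ_DR = 104.0 m³/s; V = ΣQ_DR·Δt = 7.488 × 10^5 m³.
Runoff depth d = V / A = 23.47 mm.
C = d / P = 23.47 / 135 = 0.17.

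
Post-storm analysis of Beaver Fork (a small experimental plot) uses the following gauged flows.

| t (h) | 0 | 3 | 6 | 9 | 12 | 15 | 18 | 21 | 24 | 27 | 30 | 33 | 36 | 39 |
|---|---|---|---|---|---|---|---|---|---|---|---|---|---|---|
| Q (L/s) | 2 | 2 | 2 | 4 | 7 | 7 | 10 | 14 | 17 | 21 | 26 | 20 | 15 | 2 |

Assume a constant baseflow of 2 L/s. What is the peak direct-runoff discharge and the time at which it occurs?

Q_p = 24.0 L/s at t = 30 h

Subtracting baseflow gives direct-runoff ordinates: 0.0, 0.0, 0.0, 2.0, 5.0, 5.0, 8.0, 12.0, 15.0, 19.0, 24.0, 18.0, 13.0, 0.0 L/s.
The maximum is 24.0 L/s, occurring at the reading for t = 30 h.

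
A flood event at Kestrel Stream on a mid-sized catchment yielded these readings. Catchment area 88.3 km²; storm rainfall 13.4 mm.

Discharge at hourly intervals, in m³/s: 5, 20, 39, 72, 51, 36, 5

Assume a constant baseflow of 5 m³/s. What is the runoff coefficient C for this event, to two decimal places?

C ≈ 0.59

ΣQ_DR = 193.0 m³/s; V = ΣQ_DR·Δt = 6.948 × 10^5 m³.
Runoff depth d = V / A = 7.869 mm.
C = d / P = 7.869 / 13.4 = 0.59.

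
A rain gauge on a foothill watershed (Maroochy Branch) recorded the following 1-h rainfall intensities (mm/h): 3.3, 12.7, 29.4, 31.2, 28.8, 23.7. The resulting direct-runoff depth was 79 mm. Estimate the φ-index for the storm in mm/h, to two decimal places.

φ ≈ 9.36 mm/h

Only the 5 blocks with intensity above φ contribute runoff: 12.7, 29.4, 31.2, 28.8, 23.7 mm/h.
Σ(I−φ)·Δt = d  ⇒  (12.7+29.4+31.2+28.8+23.7 − 5φ)·1 = 79
φ = (125.8 − 79/1) / 5 = 9.36 mm/h.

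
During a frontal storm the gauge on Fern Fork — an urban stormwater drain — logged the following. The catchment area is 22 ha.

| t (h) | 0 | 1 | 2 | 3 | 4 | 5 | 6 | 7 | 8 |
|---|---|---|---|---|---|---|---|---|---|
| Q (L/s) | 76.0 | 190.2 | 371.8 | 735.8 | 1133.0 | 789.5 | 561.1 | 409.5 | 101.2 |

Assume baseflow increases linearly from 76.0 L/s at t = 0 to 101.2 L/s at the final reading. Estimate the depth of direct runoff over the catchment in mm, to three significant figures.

d ≈ 58.4 mm

Direct runoff: 0.00, 111.05, 289.50, 650.35, 1044.40, 697.75, 466.20, 311.45, 0.00 L/s; ΣQ_DR = 3571 L/s.
V = ΣQ_DR · Δt = 3571 × 3600 s = 1.285 × 10^7 L.
Over A = 22 ha, depth = V / A = 58.4 mm.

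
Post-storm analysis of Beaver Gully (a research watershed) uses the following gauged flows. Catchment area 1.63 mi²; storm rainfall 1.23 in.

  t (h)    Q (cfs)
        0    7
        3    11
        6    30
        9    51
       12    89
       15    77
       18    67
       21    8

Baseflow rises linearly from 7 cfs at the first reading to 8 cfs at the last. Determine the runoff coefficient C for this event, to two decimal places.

ΣQ_DR = 280.0 cfs; V = ΣQ_DR·Δt = 3.024 × 10^6 ft³.
Runoff depth d = V / A = 0.7986 in.
C = d / P = 0.7986 / 1.23 = 0.65.

C ≈ 0.65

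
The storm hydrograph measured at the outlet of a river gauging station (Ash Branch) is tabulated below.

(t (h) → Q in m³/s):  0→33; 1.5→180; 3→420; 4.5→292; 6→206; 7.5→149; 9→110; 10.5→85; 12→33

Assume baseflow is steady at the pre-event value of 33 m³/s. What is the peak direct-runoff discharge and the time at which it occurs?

Subtracting baseflow gives direct-runoff ordinates: 0.0, 147.0, 387.0, 259.0, 173.0, 116.0, 77.0, 52.0, 0.0 m³/s.
The maximum is 387.0 m³/s, occurring at the reading for t = 3 h.

Q_p = 387.0 m³/s at t = 3 h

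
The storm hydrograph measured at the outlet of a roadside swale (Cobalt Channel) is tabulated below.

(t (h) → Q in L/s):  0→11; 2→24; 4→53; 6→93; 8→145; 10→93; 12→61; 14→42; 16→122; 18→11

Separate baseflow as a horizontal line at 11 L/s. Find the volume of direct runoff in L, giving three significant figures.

Direct-runoff ordinates (Q − Q_b): 0.0, 13.0, 42.0, 82.0, 134.0, 82.0, 50.0, 31.0, 111.0, 0.0 L/s.
ΣQ_DR = 545.0 L/s.
With Δt = 2 h = 7200 s, V = ΣQ_DR · Δt = 545.0 × 7200 = 3.92 × 10^6 L.

V ≈ 3.92 × 10^6 L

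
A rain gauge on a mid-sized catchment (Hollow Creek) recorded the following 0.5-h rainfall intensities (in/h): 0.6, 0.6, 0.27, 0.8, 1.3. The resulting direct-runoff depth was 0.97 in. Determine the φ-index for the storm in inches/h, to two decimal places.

Only the 4 blocks with intensity above φ contribute runoff: 0.6, 0.6, 0.8, 1.3 in/h.
Σ(I−φ)·Δt = d  ⇒  (0.6+0.6+0.8+1.3 − 4φ)·0.5 = 0.97
φ = (3.300 − 0.97/0.5) / 4 = 0.34 in/h.

φ ≈ 0.34 in/h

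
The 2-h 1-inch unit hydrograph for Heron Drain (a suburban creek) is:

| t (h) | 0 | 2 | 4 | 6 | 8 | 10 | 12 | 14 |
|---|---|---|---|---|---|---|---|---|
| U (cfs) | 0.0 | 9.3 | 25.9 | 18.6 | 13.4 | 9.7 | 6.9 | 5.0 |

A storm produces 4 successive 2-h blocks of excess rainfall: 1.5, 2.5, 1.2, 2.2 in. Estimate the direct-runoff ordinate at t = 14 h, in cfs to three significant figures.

By discrete convolution, Q_j = Σ (P_i / 1 in) · U_{j−i}.
At t = 14 h (j=7): Q = (1.5/1)·5.0 + (2.5/1)·6.9 + (1.2/1)·9.7 + (2.2/1)·13.4 = 65.9 cfs.

Q ≈ 65.9 cfs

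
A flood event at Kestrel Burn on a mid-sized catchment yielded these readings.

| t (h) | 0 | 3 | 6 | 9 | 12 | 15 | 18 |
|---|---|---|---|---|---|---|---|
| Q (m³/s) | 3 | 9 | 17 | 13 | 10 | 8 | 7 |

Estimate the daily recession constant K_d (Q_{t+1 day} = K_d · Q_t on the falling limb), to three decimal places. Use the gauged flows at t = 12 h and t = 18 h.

K_d ≈ 0.240

Between t = 12 h and t = 18 h the flow falls from 10 to 7 m³/s over 2×3 h = 6 h.
Per-interval ratio K = (7/10)^(1/2) = 0.8367; K_d = K^(24/3) = 0.240.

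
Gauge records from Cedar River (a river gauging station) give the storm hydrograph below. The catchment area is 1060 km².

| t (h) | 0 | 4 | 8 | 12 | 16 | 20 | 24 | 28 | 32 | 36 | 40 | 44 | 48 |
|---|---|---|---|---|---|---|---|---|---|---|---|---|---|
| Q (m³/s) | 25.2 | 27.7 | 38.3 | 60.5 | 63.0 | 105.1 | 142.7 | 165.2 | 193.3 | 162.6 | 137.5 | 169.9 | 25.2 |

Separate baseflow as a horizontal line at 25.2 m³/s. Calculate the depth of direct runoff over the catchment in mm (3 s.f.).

d ≈ 13.4 mm

Direct runoff: 0.0, 2.5, 13.1, 35.3, 37.8, 79.9, 117.5, 140.0, 168.1, 137.4, 112.3, 144.7, 0.0 m³/s; ΣQ_DR = 988.6 m³/s.
V = ΣQ_DR · Δt = 988.6 × 14400 s = 1.424 × 10^7 m³.
Over A = 1060 km², depth = V / A = 13.4 mm.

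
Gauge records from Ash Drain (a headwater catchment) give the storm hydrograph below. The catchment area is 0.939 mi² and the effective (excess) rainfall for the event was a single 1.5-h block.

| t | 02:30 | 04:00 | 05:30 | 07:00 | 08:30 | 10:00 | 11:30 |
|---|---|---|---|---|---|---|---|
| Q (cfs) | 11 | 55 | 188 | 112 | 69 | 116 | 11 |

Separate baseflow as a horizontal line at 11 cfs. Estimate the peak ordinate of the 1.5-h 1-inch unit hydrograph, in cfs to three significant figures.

U_p ≈ 147 cfs

Direct runoff: 0.0, 44.0, 177.0, 101.0, 58.0, 105.0, 0.0 cfs; ΣQ_DR = 485.0 cfs, peak = 177.0 cfs.
Runoff depth d = ΣQ_DR·Δt / A = 485.0 × 5400 / (0.939 mi²) = 1.201 in.
The 1-inch UH is the DRH scaled by (1 in)/d, so U_p = 177.0 × 1/1.201 = 147 cfs.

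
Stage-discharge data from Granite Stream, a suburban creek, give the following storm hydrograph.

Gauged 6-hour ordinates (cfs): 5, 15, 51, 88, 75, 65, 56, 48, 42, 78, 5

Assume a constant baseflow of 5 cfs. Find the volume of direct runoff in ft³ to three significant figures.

V ≈ 1.02 × 10^7 ft³

Direct-runoff ordinates (Q − Q_b): 0.0, 10.0, 46.0, 83.0, 70.0, 60.0, 51.0, 43.0, 37.0, 73.0, 0.0 cfs.
ΣQ_DR = 473.0 cfs.
With Δt = 6 h = 21600 s, V = ΣQ_DR · Δt = 473.0 × 21600 = 1.02 × 10^7 ft³.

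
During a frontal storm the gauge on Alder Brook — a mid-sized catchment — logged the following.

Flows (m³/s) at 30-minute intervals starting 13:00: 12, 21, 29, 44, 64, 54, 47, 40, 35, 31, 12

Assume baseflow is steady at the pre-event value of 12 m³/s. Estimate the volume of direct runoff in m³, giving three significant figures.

Direct-runoff ordinates (Q − Q_b): 0.0, 9.0, 17.0, 32.0, 52.0, 42.0, 35.0, 28.0, 23.0, 19.0, 0.0 m³/s.
ΣQ_DR = 257.0 m³/s.
With Δt = 0.5 h = 1800 s, V = ΣQ_DR · Δt = 257.0 × 1800 = 4.63 × 10^5 m³.

V ≈ 4.63 × 10^5 m³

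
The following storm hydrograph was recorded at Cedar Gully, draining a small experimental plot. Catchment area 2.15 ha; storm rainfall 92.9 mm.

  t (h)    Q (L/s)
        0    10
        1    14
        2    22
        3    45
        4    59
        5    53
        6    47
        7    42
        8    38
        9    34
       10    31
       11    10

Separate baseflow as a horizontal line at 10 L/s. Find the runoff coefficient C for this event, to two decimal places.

C ≈ 0.51

ΣQ_DR = 285.0 L/s; V = ΣQ_DR·Δt = 1.026 × 10^6 L.
Runoff depth d = V / A = 47.72 mm.
C = d / P = 47.72 / 92.9 = 0.51.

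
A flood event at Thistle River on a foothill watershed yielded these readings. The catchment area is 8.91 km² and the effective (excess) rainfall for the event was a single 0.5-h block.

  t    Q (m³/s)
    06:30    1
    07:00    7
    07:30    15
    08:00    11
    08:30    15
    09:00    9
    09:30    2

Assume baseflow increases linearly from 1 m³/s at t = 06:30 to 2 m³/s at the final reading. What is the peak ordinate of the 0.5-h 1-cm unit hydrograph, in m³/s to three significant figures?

Direct runoff: 0.00, 5.83, 13.67, 9.50, 13.33, 7.17, 0.00 m³/s; ΣQ_DR = 49.50 m³/s, peak = 13.67 m³/s.
Runoff depth d = ΣQ_DR·Δt / A = 49.50 × 1800 / (8.91 km²) = 10.00 mm.
The 1-cm UH is the DRH scaled by (10 mm)/d, so U_p = 13.67 × 10/10.00 = 13.7 m³/s.

U_p ≈ 13.7 m³/s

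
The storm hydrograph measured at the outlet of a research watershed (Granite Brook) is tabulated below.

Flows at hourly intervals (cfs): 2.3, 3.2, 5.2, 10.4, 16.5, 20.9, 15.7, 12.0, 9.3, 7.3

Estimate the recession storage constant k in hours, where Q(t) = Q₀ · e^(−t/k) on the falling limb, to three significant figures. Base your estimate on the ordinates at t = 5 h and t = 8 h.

k ≈ 3.70 h

On the falling limb, Q drops from 20.9 to 9.3 cfs between t = 5 h and t = 8 h (Δt = 3 h).
k = −Δt / ln(Q₂/Q₁) = −3 / ln(9.3/20.9) = 3.70 h.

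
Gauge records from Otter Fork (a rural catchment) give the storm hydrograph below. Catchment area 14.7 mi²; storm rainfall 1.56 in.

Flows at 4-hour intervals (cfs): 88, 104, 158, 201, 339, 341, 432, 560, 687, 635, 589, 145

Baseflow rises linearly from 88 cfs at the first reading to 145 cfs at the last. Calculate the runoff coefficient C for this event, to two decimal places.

ΣQ_DR = 2881 cfs; V = ΣQ_DR·Δt = 4.149 × 10^7 ft³.
Runoff depth d = V / A = 1.215 in.
C = d / P = 1.215 / 1.56 = 0.78.

C ≈ 0.78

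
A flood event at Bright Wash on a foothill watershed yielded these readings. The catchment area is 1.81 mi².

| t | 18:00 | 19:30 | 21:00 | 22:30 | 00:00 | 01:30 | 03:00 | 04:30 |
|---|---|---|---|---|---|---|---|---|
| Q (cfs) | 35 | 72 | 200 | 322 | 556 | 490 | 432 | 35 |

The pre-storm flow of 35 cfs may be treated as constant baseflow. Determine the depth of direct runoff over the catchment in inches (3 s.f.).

Direct runoff: 0.0, 37.0, 165.0, 287.0, 521.0, 455.0, 397.0, 0.0 cfs; ΣQ_DR = 1862 cfs.
V = ΣQ_DR · Δt = 1862 × 5400 s = 1.005 × 10^7 ft³.
Over A = 1.81 mi², depth = V / A = 2.39 in.

d ≈ 2.39 in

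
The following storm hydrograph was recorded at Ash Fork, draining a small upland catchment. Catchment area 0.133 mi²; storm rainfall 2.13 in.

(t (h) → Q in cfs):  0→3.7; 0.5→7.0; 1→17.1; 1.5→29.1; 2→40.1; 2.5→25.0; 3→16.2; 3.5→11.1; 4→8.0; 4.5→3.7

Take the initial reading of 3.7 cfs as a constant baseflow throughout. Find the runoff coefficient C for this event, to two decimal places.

C ≈ 0.34

ΣQ_DR = 124.0 cfs; V = ΣQ_DR·Δt = 2.232 × 10^5 ft³.
Runoff depth d = V / A = 0.7224 in.
C = d / P = 0.7224 / 2.13 = 0.34.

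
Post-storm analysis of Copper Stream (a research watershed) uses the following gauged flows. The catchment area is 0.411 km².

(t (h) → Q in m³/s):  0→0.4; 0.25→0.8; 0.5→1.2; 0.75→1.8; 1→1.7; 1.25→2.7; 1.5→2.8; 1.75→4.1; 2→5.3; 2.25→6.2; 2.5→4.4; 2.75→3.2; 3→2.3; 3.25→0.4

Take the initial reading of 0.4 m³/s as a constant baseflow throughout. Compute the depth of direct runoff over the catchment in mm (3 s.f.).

Direct runoff: 0.0, 0.4, 0.8, 1.4, 1.3, 2.3, 2.4, 3.7, 4.9, 5.8, 4.0, 2.8, 1.9, 0.0 m³/s; ΣQ_DR = 31.70 m³/s.
V = ΣQ_DR · Δt = 31.70 × 900 s = 28530 m³.
Over A = 0.411 km², depth = V / A = 69.4 mm.

d ≈ 69.4 mm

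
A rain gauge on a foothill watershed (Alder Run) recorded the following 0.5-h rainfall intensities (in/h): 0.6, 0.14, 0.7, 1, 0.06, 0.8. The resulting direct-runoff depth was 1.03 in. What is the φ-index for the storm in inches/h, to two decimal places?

Only the 4 blocks with intensity above φ contribute runoff: 0.6, 0.7, 1, 0.8 in/h.
Σ(I−φ)·Δt = d  ⇒  (0.6+0.7+1+0.8 − 4φ)·0.5 = 1.03
φ = (3.100 − 1.03/0.5) / 4 = 0.26 in/h.

φ ≈ 0.26 in/h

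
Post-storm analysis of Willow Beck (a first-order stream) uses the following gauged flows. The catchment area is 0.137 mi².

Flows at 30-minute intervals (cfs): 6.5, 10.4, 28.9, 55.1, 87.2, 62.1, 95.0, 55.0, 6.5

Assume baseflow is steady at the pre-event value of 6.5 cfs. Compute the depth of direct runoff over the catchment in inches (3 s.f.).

d ≈ 1.97 in

Direct runoff: 0.0, 3.9, 22.4, 48.6, 80.7, 55.6, 88.5, 48.5, 0.0 cfs; ΣQ_DR = 348.2 cfs.
V = ΣQ_DR · Δt = 348.2 × 1800 s = 6.268 × 10^5 ft³.
Over A = 0.137 mi², depth = V / A = 1.97 in.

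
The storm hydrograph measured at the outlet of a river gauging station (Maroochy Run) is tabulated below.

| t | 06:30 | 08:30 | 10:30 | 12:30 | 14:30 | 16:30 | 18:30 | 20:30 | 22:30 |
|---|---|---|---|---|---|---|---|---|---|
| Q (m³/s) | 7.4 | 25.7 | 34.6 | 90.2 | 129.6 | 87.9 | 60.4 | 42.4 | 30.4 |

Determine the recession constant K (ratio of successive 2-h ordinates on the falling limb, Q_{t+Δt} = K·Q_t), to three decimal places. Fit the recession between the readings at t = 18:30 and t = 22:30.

K ≈ 0.709

Using the recession-limb readings at t = 18:30 and t = 22:30: Q falls from 60.4 to 30.4 m³/s over 2 intervals.
K = (Q₂/Q₁)^(1/2) = (30.4/60.4)^(1/2) = 0.709.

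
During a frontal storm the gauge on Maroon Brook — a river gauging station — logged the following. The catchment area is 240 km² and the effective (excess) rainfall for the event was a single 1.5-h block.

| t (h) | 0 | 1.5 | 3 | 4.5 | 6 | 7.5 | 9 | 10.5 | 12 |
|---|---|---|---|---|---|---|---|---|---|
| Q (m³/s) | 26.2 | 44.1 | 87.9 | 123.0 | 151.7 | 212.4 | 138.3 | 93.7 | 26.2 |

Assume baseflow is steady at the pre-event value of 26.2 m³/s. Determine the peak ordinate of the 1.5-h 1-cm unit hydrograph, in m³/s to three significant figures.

U_p ≈ 124 m³/s

Direct runoff: 0.0, 17.9, 61.7, 96.8, 125.5, 186.2, 112.1, 67.5, 0.0 m³/s; ΣQ_DR = 667.7 m³/s, peak = 186.2 m³/s.
Runoff depth d = ΣQ_DR·Δt / A = 667.7 × 5400 / (240 km²) = 15.02 mm.
The 1-cm UH is the DRH scaled by (10 mm)/d, so U_p = 186.2 × 10/15.02 = 124 m³/s.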